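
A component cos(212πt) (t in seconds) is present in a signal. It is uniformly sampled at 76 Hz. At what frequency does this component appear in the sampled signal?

ω = 212π rad/s → f = ω/(2π) = 106 Hz.
106 Hz mod fs = 30 Hz.
30 Hz ≤ fs/2 = 38 Hz, appears at 30 Hz.

30 Hz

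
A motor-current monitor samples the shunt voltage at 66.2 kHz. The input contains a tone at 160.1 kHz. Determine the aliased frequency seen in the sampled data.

160.1 kHz mod fs = 27.7 kHz.
27.7 kHz ≤ fs/2 = 33.1 kHz, appears at 27.7 kHz.

27.7 kHz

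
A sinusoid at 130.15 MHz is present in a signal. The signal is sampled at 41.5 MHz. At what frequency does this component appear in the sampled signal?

130.15 MHz mod fs = 5.65 MHz.
5.65 MHz ≤ fs/2 = 20.75 MHz, appears at 5.65 MHz.

5.65 MHz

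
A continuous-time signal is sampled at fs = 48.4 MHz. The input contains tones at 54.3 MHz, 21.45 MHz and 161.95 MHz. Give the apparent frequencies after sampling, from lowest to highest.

5.9 MHz, 16.75 MHz, 21.45 MHz

fs/2 = 24.2 MHz.
54.3 MHz mod fs = 5.9 MHz.
5.9 MHz ≤ fs/2 = 24.2 MHz, appears at 5.9 MHz.
21.45 MHz ≤ fs/2 = 24.2 MHz, passes unchanged.
161.95 MHz mod fs = 16.75 MHz.
16.75 MHz ≤ fs/2 = 24.2 MHz, appears at 16.75 MHz.
Distinct values: {5.9 MHz, 16.75 MHz, 21.45 MHz}.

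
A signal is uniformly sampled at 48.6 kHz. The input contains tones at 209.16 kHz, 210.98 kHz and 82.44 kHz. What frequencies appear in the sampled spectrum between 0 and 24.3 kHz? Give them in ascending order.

14.76 kHz, 16.58 kHz

fs/2 = 24.3 kHz.
209.16 kHz mod fs = 14.76 kHz.
14.76 kHz ≤ fs/2 = 24.3 kHz, appears at 14.76 kHz.
210.98 kHz mod fs = 16.58 kHz.
16.58 kHz ≤ fs/2 = 24.3 kHz, appears at 16.58 kHz.
82.44 kHz mod fs = 33.84 kHz.
33.84 kHz > fs/2 = 24.3 kHz, folds to fs − 33.84 kHz = 14.76 kHz.
Distinct values: {14.76 kHz, 16.58 kHz}.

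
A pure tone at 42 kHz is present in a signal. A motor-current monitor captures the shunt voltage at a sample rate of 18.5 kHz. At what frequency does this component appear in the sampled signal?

5 kHz

42 kHz mod fs = 5 kHz.
5 kHz ≤ fs/2 = 9.25 kHz, appears at 5 kHz.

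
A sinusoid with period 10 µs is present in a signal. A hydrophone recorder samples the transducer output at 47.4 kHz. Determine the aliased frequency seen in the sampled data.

5.2 kHz

T = 10 µs → f = 1/T = 100 kHz.
100 kHz mod fs = 5.2 kHz.
5.2 kHz ≤ fs/2 = 23.7 kHz, appears at 5.2 kHz.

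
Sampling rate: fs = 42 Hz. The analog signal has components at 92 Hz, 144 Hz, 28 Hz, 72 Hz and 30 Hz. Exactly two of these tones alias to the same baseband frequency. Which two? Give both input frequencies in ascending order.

fs/2 = 21 Hz.
92 Hz mod fs = 8 Hz.
8 Hz ≤ fs/2 = 21 Hz, appears at 8 Hz.
144 Hz mod fs = 18 Hz.
18 Hz ≤ fs/2 = 21 Hz, appears at 18 Hz.
28 Hz > fs/2 = 21 Hz, folds to fs − 28 Hz = 14 Hz.
72 Hz mod fs = 30 Hz.
30 Hz > fs/2 = 21 Hz, folds to fs − 30 Hz = 12 Hz.
30 Hz > fs/2 = 21 Hz, folds to fs − 30 Hz = 12 Hz.
30 Hz and 72 Hz both map to 12 Hz.

30 Hz, 72 Hz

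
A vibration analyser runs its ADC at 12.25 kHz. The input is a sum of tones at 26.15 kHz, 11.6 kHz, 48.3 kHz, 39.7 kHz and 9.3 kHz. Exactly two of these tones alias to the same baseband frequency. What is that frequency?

fs/2 = 6.125 kHz.
26.15 kHz mod fs = 1.65 kHz.
1.65 kHz ≤ fs/2 = 6.125 kHz, appears at 1.65 kHz.
11.6 kHz > fs/2 = 6.125 kHz, folds to fs − 11.6 kHz = 0.65 kHz.
48.3 kHz mod fs = 11.55 kHz.
11.55 kHz > fs/2 = 6.125 kHz, folds to fs − 11.55 kHz = 0.7 kHz.
39.7 kHz mod fs = 2.95 kHz.
2.95 kHz ≤ fs/2 = 6.125 kHz, appears at 2.95 kHz.
9.3 kHz > fs/2 = 6.125 kHz, folds to fs − 9.3 kHz = 2.95 kHz.
9.3 kHz and 39.7 kHz both map to 2.95 kHz.

2.95 kHz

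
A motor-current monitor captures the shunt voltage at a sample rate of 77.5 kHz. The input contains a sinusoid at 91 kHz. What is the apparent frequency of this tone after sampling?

13.5 kHz

91 kHz mod fs = 13.5 kHz.
13.5 kHz ≤ fs/2 = 38.75 kHz, appears at 13.5 kHz.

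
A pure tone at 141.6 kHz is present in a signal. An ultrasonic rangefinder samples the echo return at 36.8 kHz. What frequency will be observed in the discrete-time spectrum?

141.6 kHz mod fs = 31.2 kHz.
31.2 kHz > fs/2 = 18.4 kHz, folds to fs − 31.2 kHz = 5.6 kHz.

5.6 kHz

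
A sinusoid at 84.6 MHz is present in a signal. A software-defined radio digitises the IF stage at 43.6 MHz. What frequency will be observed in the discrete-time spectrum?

84.6 MHz mod fs = 41 MHz.
41 MHz > fs/2 = 21.8 MHz, folds to fs − 41 MHz = 2.6 MHz.

2.6 MHz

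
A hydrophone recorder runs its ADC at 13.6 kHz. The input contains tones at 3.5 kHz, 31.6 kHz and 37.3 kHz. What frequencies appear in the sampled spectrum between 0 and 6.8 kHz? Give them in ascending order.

3.5 kHz, 4.4 kHz

fs/2 = 6.8 kHz.
3.5 kHz ≤ fs/2 = 6.8 kHz, passes unchanged.
31.6 kHz mod fs = 4.4 kHz.
4.4 kHz ≤ fs/2 = 6.8 kHz, appears at 4.4 kHz.
37.3 kHz mod fs = 10.1 kHz.
10.1 kHz > fs/2 = 6.8 kHz, folds to fs − 10.1 kHz = 3.5 kHz.
Distinct values: {3.5 kHz, 4.4 kHz}.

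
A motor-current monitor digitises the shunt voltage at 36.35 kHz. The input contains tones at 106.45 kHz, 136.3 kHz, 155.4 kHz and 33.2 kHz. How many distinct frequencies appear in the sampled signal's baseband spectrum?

4

fs/2 = 18.175 kHz.
106.45 kHz mod fs = 33.75 kHz.
33.75 kHz > fs/2 = 18.175 kHz, folds to fs − 33.75 kHz = 2.6 kHz.
136.3 kHz mod fs = 27.25 kHz.
27.25 kHz > fs/2 = 18.175 kHz, folds to fs − 27.25 kHz = 9.1 kHz.
155.4 kHz mod fs = 10 kHz.
10 kHz ≤ fs/2 = 18.175 kHz, appears at 10 kHz.
33.2 kHz > fs/2 = 18.175 kHz, folds to fs − 33.2 kHz = 3.15 kHz.
Distinct values: {2.6 kHz, 3.15 kHz, 9.1 kHz, 10 kHz} → 4.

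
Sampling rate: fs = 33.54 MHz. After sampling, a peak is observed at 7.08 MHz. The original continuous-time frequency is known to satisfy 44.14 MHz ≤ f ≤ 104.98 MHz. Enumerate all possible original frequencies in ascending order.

60 MHz, 74.16 MHz, 93.54 MHz

Frequencies that alias to 7.08 MHz are k·fs ± 7.08 MHz for integer k ≥ 0.
k=0: 7.08 MHz.
k=1: 26.46 MHz, 40.62 MHz.
k=2: 60 MHz, 74.16 MHz.
k=3: 93.54 MHz, 107.7 MHz.
k=4: 127.08 MHz, 141.24 MHz.
Within [44.14 MHz, 104.98 MHz]: 60 MHz, 74.16 MHz, 93.54 MHz.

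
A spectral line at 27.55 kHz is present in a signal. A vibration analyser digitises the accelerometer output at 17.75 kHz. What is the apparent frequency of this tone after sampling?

7.95 kHz

27.55 kHz mod fs = 9.8 kHz.
9.8 kHz > fs/2 = 8.875 kHz, folds to fs − 9.8 kHz = 7.95 kHz.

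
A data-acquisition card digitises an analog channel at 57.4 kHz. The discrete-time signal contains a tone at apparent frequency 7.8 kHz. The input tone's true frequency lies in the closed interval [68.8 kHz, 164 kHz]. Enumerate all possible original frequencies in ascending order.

Frequencies that alias to 7.8 kHz are k·fs ± 7.8 kHz for integer k ≥ 0.
k=0: 7.8 kHz.
k=1: 49.6 kHz, 65.2 kHz.
k=2: 107 kHz, 122.6 kHz.
k=3: 164.4 kHz, 180 kHz.
Within [68.8 kHz, 164 kHz]: 107 kHz, 122.6 kHz.

107 kHz, 122.6 kHz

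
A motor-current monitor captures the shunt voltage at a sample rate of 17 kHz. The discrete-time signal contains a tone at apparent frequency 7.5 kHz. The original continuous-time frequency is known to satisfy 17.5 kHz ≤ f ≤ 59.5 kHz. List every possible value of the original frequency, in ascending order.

Frequencies that alias to 7.5 kHz are k·fs ± 7.5 kHz for integer k ≥ 0.
k=0: 7.5 kHz.
k=1: 9.5 kHz, 24.5 kHz.
k=2: 26.5 kHz, 41.5 kHz.
k=3: 43.5 kHz, 58.5 kHz.
k=4: 60.5 kHz, 75.5 kHz.
Within [17.5 kHz, 59.5 kHz]: 24.5 kHz, 26.5 kHz, 41.5 kHz, 43.5 kHz, 58.5 kHz.

24.5 kHz, 26.5 kHz, 41.5 kHz, 43.5 kHz, 58.5 kHz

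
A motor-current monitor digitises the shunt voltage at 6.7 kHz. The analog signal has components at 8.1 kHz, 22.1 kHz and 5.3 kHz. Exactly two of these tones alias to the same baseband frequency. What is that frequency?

fs/2 = 3.35 kHz.
8.1 kHz mod fs = 1.4 kHz.
1.4 kHz ≤ fs/2 = 3.35 kHz, appears at 1.4 kHz.
22.1 kHz mod fs = 2 kHz.
2 kHz ≤ fs/2 = 3.35 kHz, appears at 2 kHz.
5.3 kHz > fs/2 = 3.35 kHz, folds to fs − 5.3 kHz = 1.4 kHz.
5.3 kHz and 8.1 kHz both map to 1.4 kHz.

1.4 kHz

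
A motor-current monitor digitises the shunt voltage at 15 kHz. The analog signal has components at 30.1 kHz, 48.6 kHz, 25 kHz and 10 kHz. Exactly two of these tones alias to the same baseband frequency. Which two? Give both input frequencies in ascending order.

fs/2 = 7.5 kHz.
30.1 kHz mod fs = 0.1 kHz.
0.1 kHz ≤ fs/2 = 7.5 kHz, appears at 0.1 kHz.
48.6 kHz mod fs = 3.6 kHz.
3.6 kHz ≤ fs/2 = 7.5 kHz, appears at 3.6 kHz.
25 kHz mod fs = 10 kHz.
10 kHz > fs/2 = 7.5 kHz, folds to fs − 10 kHz = 5 kHz.
10 kHz > fs/2 = 7.5 kHz, folds to fs − 10 kHz = 5 kHz.
10 kHz and 25 kHz both map to 5 kHz.

10 kHz, 25 kHz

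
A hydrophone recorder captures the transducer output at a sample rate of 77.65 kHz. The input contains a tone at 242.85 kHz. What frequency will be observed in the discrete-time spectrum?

242.85 kHz mod fs = 9.9 kHz.
9.9 kHz ≤ fs/2 = 38.825 kHz, appears at 9.9 kHz.

9.9 kHz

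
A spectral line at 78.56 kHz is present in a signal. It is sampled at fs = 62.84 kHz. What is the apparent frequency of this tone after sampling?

78.56 kHz mod fs = 15.72 kHz.
15.72 kHz ≤ fs/2 = 31.42 kHz, appears at 15.72 kHz.

15.72 kHz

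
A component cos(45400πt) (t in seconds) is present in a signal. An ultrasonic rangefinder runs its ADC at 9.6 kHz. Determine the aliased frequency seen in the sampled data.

3.5 kHz

ω = 45400π rad/s → f = ω/(2π) = 22700 Hz = 22.7 kHz.
22.7 kHz mod fs = 3.5 kHz.
3.5 kHz ≤ fs/2 = 4.8 kHz, appears at 3.5 kHz.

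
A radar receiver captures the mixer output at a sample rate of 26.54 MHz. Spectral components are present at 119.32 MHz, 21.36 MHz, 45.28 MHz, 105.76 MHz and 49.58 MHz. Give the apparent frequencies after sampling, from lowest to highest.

0.4 MHz, 3.5 MHz, 5.18 MHz, 7.8 MHz, 13.16 MHz

fs/2 = 13.27 MHz.
119.32 MHz mod fs = 13.16 MHz.
13.16 MHz ≤ fs/2 = 13.27 MHz, appears at 13.16 MHz.
21.36 MHz > fs/2 = 13.27 MHz, folds to fs − 21.36 MHz = 5.18 MHz.
45.28 MHz mod fs = 18.74 MHz.
18.74 MHz > fs/2 = 13.27 MHz, folds to fs − 18.74 MHz = 7.8 MHz.
105.76 MHz mod fs = 26.14 MHz.
26.14 MHz > fs/2 = 13.27 MHz, folds to fs − 26.14 MHz = 0.4 MHz.
49.58 MHz mod fs = 23.04 MHz.
23.04 MHz > fs/2 = 13.27 MHz, folds to fs − 23.04 MHz = 3.5 MHz.
Distinct values: {0.4 MHz, 3.5 MHz, 5.18 MHz, 7.8 MHz, 13.16 MHz}.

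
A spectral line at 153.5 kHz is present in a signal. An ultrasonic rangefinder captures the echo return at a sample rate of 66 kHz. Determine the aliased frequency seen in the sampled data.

21.5 kHz

153.5 kHz mod fs = 21.5 kHz.
21.5 kHz ≤ fs/2 = 33 kHz, appears at 21.5 kHz.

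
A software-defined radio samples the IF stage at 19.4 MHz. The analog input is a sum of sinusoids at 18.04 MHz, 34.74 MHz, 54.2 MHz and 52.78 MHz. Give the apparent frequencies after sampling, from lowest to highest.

1.36 MHz, 4 MHz, 4.06 MHz, 5.42 MHz

fs/2 = 9.7 MHz.
18.04 MHz > fs/2 = 9.7 MHz, folds to fs − 18.04 MHz = 1.36 MHz.
34.74 MHz mod fs = 15.34 MHz.
15.34 MHz > fs/2 = 9.7 MHz, folds to fs − 15.34 MHz = 4.06 MHz.
54.2 MHz mod fs = 15.4 MHz.
15.4 MHz > fs/2 = 9.7 MHz, folds to fs − 15.4 MHz = 4 MHz.
52.78 MHz mod fs = 13.98 MHz.
13.98 MHz > fs/2 = 9.7 MHz, folds to fs − 13.98 MHz = 5.42 MHz.
Distinct values: {1.36 MHz, 4 MHz, 4.06 MHz, 5.42 MHz}.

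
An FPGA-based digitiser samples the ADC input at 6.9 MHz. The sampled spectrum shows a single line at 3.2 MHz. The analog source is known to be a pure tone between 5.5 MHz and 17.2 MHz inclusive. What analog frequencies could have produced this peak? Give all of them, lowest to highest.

Frequencies that alias to 3.2 MHz are k·fs ± 3.2 MHz for integer k ≥ 0.
k=0: 3.2 MHz.
k=1: 3.7 MHz, 10.1 MHz.
k=2: 10.6 MHz, 17 MHz.
k=3: 17.5 MHz, 23.9 MHz.
Within [5.5 MHz, 17.2 MHz]: 10.1 MHz, 10.6 MHz, 17 MHz.

10.1 MHz, 10.6 MHz, 17 MHz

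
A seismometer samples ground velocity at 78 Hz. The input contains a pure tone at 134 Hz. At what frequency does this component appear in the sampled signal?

22 Hz

134 Hz mod fs = 56 Hz.
56 Hz > fs/2 = 39 Hz, folds to fs − 56 Hz = 22 Hz.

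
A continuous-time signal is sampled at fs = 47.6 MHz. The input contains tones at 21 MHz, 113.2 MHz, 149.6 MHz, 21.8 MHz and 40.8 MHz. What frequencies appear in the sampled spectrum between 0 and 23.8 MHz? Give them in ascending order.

fs/2 = 23.8 MHz.
21 MHz ≤ fs/2 = 23.8 MHz, passes unchanged.
113.2 MHz mod fs = 18 MHz.
18 MHz ≤ fs/2 = 23.8 MHz, appears at 18 MHz.
149.6 MHz mod fs = 6.8 MHz.
6.8 MHz ≤ fs/2 = 23.8 MHz, appears at 6.8 MHz.
21.8 MHz ≤ fs/2 = 23.8 MHz, passes unchanged.
40.8 MHz > fs/2 = 23.8 MHz, folds to fs − 40.8 MHz = 6.8 MHz.
Distinct values: {6.8 MHz, 18 MHz, 21 MHz, 21.8 MHz}.

6.8 MHz, 18 MHz, 21 MHz, 21.8 MHz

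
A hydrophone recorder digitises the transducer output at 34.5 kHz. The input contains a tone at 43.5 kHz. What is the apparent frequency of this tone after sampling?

43.5 kHz mod fs = 9 kHz.
9 kHz ≤ fs/2 = 17.25 kHz, appears at 9 kHz.

9 kHz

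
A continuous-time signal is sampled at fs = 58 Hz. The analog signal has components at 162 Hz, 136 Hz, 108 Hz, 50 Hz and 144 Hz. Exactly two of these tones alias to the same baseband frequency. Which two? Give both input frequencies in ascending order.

50 Hz, 108 Hz

fs/2 = 29 Hz.
162 Hz mod fs = 46 Hz.
46 Hz > fs/2 = 29 Hz, folds to fs − 46 Hz = 12 Hz.
136 Hz mod fs = 20 Hz.
20 Hz ≤ fs/2 = 29 Hz, appears at 20 Hz.
108 Hz mod fs = 50 Hz.
50 Hz > fs/2 = 29 Hz, folds to fs − 50 Hz = 8 Hz.
50 Hz > fs/2 = 29 Hz, folds to fs − 50 Hz = 8 Hz.
144 Hz mod fs = 28 Hz.
28 Hz ≤ fs/2 = 29 Hz, appears at 28 Hz.
50 Hz and 108 Hz both map to 8 Hz.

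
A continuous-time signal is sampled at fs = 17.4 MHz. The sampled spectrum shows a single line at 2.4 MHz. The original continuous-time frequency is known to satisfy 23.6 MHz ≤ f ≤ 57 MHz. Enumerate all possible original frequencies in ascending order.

32.4 MHz, 37.2 MHz, 49.8 MHz, 54.6 MHz

Frequencies that alias to 2.4 MHz are k·fs ± 2.4 MHz for integer k ≥ 0.
k=0: 2.4 MHz.
k=1: 15 MHz, 19.8 MHz.
k=2: 32.4 MHz, 37.2 MHz.
k=3: 49.8 MHz, 54.6 MHz.
k=4: 67.2 MHz, 72 MHz.
Within [23.6 MHz, 57 MHz]: 32.4 MHz, 37.2 MHz, 49.8 MHz, 54.6 MHz.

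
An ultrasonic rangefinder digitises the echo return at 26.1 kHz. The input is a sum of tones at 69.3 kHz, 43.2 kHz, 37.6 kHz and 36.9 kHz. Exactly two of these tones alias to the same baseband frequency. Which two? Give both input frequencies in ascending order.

43.2 kHz, 69.3 kHz

fs/2 = 13.05 kHz.
69.3 kHz mod fs = 17.1 kHz.
17.1 kHz > fs/2 = 13.05 kHz, folds to fs − 17.1 kHz = 9 kHz.
43.2 kHz mod fs = 17.1 kHz.
17.1 kHz > fs/2 = 13.05 kHz, folds to fs − 17.1 kHz = 9 kHz.
37.6 kHz mod fs = 11.5 kHz.
11.5 kHz ≤ fs/2 = 13.05 kHz, appears at 11.5 kHz.
36.9 kHz mod fs = 10.8 kHz.
10.8 kHz ≤ fs/2 = 13.05 kHz, appears at 10.8 kHz.
43.2 kHz and 69.3 kHz both map to 9 kHz.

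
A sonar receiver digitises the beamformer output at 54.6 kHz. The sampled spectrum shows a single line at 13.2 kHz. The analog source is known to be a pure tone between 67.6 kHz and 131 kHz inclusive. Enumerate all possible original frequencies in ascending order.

67.8 kHz, 96 kHz, 122.4 kHz

Frequencies that alias to 13.2 kHz are k·fs ± 13.2 kHz for integer k ≥ 0.
k=0: 13.2 kHz.
k=1: 41.4 kHz, 67.8 kHz.
k=2: 96 kHz, 122.4 kHz.
k=3: 150.6 kHz, 177 kHz.
Within [67.6 kHz, 131 kHz]: 67.8 kHz, 96 kHz, 122.4 kHz.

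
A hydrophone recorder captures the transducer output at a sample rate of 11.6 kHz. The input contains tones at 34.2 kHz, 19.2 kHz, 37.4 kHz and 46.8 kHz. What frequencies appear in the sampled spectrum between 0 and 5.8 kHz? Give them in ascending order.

0.4 kHz, 0.6 kHz, 2.6 kHz, 4 kHz

fs/2 = 5.8 kHz.
34.2 kHz mod fs = 11 kHz.
11 kHz > fs/2 = 5.8 kHz, folds to fs − 11 kHz = 0.6 kHz.
19.2 kHz mod fs = 7.6 kHz.
7.6 kHz > fs/2 = 5.8 kHz, folds to fs − 7.6 kHz = 4 kHz.
37.4 kHz mod fs = 2.6 kHz.
2.6 kHz ≤ fs/2 = 5.8 kHz, appears at 2.6 kHz.
46.8 kHz mod fs = 0.4 kHz.
0.4 kHz ≤ fs/2 = 5.8 kHz, appears at 0.4 kHz.
Distinct values: {0.4 kHz, 0.6 kHz, 2.6 kHz, 4 kHz}.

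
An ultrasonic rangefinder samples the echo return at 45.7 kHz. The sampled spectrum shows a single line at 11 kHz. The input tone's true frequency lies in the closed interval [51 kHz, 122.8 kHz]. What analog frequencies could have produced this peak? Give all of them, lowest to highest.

56.7 kHz, 80.4 kHz, 102.4 kHz

Frequencies that alias to 11 kHz are k·fs ± 11 kHz for integer k ≥ 0.
k=0: 11 kHz.
k=1: 34.7 kHz, 56.7 kHz.
k=2: 80.4 kHz, 102.4 kHz.
k=3: 126.1 kHz, 148.1 kHz.
Within [51 kHz, 122.8 kHz]: 56.7 kHz, 80.4 kHz, 102.4 kHz.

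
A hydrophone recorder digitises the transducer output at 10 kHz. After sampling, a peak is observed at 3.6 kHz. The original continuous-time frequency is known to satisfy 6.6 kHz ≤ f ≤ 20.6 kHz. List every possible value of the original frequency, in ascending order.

13.6 kHz, 16.4 kHz

Frequencies that alias to 3.6 kHz are k·fs ± 3.6 kHz for integer k ≥ 0.
k=0: 3.6 kHz.
k=1: 6.4 kHz, 13.6 kHz.
k=2: 16.4 kHz, 23.6 kHz.
k=3: 26.4 kHz, 33.6 kHz.
Within [6.6 kHz, 20.6 kHz]: 13.6 kHz, 16.4 kHz.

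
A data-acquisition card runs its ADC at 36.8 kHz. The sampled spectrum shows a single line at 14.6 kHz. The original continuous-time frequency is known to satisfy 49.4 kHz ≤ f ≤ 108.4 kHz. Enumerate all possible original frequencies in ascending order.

Frequencies that alias to 14.6 kHz are k·fs ± 14.6 kHz for integer k ≥ 0.
k=0: 14.6 kHz.
k=1: 22.2 kHz, 51.4 kHz.
k=2: 59 kHz, 88.2 kHz.
k=3: 95.8 kHz, 125 kHz.
k=4: 132.6 kHz, 161.8 kHz.
Within [49.4 kHz, 108.4 kHz]: 51.4 kHz, 59 kHz, 88.2 kHz, 95.8 kHz.

51.4 kHz, 59 kHz, 88.2 kHz, 95.8 kHz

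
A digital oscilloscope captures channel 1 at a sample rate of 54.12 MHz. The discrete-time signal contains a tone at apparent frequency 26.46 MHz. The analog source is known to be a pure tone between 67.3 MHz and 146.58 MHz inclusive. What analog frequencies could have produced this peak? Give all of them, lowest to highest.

80.58 MHz, 81.78 MHz, 134.7 MHz, 135.9 MHz

Frequencies that alias to 26.46 MHz are k·fs ± 26.46 MHz for integer k ≥ 0.
k=0: 26.46 MHz.
k=1: 27.66 MHz, 80.58 MHz.
k=2: 81.78 MHz, 134.7 MHz.
k=3: 135.9 MHz, 188.82 MHz.
k=4: 190.02 MHz, 242.94 MHz.
Within [67.3 MHz, 146.58 MHz]: 80.58 MHz, 81.78 MHz, 134.7 MHz, 135.9 MHz.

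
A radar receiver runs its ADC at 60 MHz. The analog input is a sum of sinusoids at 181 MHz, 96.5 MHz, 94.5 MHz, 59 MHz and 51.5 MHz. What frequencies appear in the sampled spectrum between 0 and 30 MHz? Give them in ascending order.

1 MHz, 8.5 MHz, 23.5 MHz, 25.5 MHz

fs/2 = 30 MHz.
181 MHz mod fs = 1 MHz.
1 MHz ≤ fs/2 = 30 MHz, appears at 1 MHz.
96.5 MHz mod fs = 36.5 MHz.
36.5 MHz > fs/2 = 30 MHz, folds to fs − 36.5 MHz = 23.5 MHz.
94.5 MHz mod fs = 34.5 MHz.
34.5 MHz > fs/2 = 30 MHz, folds to fs − 34.5 MHz = 25.5 MHz.
59 MHz > fs/2 = 30 MHz, folds to fs − 59 MHz = 1 MHz.
51.5 MHz > fs/2 = 30 MHz, folds to fs − 51.5 MHz = 8.5 MHz.
Distinct values: {1 MHz, 8.5 MHz, 23.5 MHz, 25.5 MHz}.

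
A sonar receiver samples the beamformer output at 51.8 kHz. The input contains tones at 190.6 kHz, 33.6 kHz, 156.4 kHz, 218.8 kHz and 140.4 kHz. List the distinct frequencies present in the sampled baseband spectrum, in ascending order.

1 kHz, 11.6 kHz, 15 kHz, 16.6 kHz, 18.2 kHz

fs/2 = 25.9 kHz.
190.6 kHz mod fs = 35.2 kHz.
35.2 kHz > fs/2 = 25.9 kHz, folds to fs − 35.2 kHz = 16.6 kHz.
33.6 kHz > fs/2 = 25.9 kHz, folds to fs − 33.6 kHz = 18.2 kHz.
156.4 kHz mod fs = 1 kHz.
1 kHz ≤ fs/2 = 25.9 kHz, appears at 1 kHz.
218.8 kHz mod fs = 11.6 kHz.
11.6 kHz ≤ fs/2 = 25.9 kHz, appears at 11.6 kHz.
140.4 kHz mod fs = 36.8 kHz.
36.8 kHz > fs/2 = 25.9 kHz, folds to fs − 36.8 kHz = 15 kHz.
Distinct values: {1 kHz, 11.6 kHz, 15 kHz, 16.6 kHz, 18.2 kHz}.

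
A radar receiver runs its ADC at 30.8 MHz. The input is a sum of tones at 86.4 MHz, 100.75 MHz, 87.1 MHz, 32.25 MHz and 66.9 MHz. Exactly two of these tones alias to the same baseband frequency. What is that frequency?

5.3 MHz

fs/2 = 15.4 MHz.
86.4 MHz mod fs = 24.8 MHz.
24.8 MHz > fs/2 = 15.4 MHz, folds to fs − 24.8 MHz = 6 MHz.
100.75 MHz mod fs = 8.35 MHz.
8.35 MHz ≤ fs/2 = 15.4 MHz, appears at 8.35 MHz.
87.1 MHz mod fs = 25.5 MHz.
25.5 MHz > fs/2 = 15.4 MHz, folds to fs − 25.5 MHz = 5.3 MHz.
32.25 MHz mod fs = 1.45 MHz.
1.45 MHz ≤ fs/2 = 15.4 MHz, appears at 1.45 MHz.
66.9 MHz mod fs = 5.3 MHz.
5.3 MHz ≤ fs/2 = 15.4 MHz, appears at 5.3 MHz.
66.9 MHz and 87.1 MHz both map to 5.3 MHz.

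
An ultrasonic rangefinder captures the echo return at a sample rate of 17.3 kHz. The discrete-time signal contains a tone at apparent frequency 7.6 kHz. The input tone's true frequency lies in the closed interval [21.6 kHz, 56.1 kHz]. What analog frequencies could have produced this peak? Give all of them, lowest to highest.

24.9 kHz, 27 kHz, 42.2 kHz, 44.3 kHz

Frequencies that alias to 7.6 kHz are k·fs ± 7.6 kHz for integer k ≥ 0.
k=0: 7.6 kHz.
k=1: 9.7 kHz, 24.9 kHz.
k=2: 27 kHz, 42.2 kHz.
k=3: 44.3 kHz, 59.5 kHz.
k=4: 61.6 kHz, 76.8 kHz.
Within [21.6 kHz, 56.1 kHz]: 24.9 kHz, 27 kHz, 42.2 kHz, 44.3 kHz.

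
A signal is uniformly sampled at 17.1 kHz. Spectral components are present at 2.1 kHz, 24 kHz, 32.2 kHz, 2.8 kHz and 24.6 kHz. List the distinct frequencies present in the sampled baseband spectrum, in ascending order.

fs/2 = 8.55 kHz.
2.1 kHz ≤ fs/2 = 8.55 kHz, passes unchanged.
24 kHz mod fs = 6.9 kHz.
6.9 kHz ≤ fs/2 = 8.55 kHz, appears at 6.9 kHz.
32.2 kHz mod fs = 15.1 kHz.
15.1 kHz > fs/2 = 8.55 kHz, folds to fs − 15.1 kHz = 2 kHz.
2.8 kHz ≤ fs/2 = 8.55 kHz, passes unchanged.
24.6 kHz mod fs = 7.5 kHz.
7.5 kHz ≤ fs/2 = 8.55 kHz, appears at 7.5 kHz.
Distinct values: {2 kHz, 2.1 kHz, 2.8 kHz, 6.9 kHz, 7.5 kHz}.

2 kHz, 2.1 kHz, 2.8 kHz, 6.9 kHz, 7.5 kHz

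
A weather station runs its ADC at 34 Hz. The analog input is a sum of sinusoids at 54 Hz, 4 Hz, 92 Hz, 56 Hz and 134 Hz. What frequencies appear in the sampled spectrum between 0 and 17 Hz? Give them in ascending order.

fs/2 = 17 Hz.
54 Hz mod fs = 20 Hz.
20 Hz > fs/2 = 17 Hz, folds to fs − 20 Hz = 14 Hz.
4 Hz ≤ fs/2 = 17 Hz, passes unchanged.
92 Hz mod fs = 24 Hz.
24 Hz > fs/2 = 17 Hz, folds to fs − 24 Hz = 10 Hz.
56 Hz mod fs = 22 Hz.
22 Hz > fs/2 = 17 Hz, folds to fs − 22 Hz = 12 Hz.
134 Hz mod fs = 32 Hz.
32 Hz > fs/2 = 17 Hz, folds to fs − 32 Hz = 2 Hz.
Distinct values: {2 Hz, 4 Hz, 10 Hz, 12 Hz, 14 Hz}.

2 Hz, 4 Hz, 10 Hz, 12 Hz, 14 Hz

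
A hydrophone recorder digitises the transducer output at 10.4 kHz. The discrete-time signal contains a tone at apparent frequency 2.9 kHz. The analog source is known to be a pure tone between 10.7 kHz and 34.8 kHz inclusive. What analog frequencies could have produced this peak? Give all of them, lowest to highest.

13.3 kHz, 17.9 kHz, 23.7 kHz, 28.3 kHz, 34.1 kHz

Frequencies that alias to 2.9 kHz are k·fs ± 2.9 kHz for integer k ≥ 0.
k=0: 2.9 kHz.
k=1: 7.5 kHz, 13.3 kHz.
k=2: 17.9 kHz, 23.7 kHz.
k=3: 28.3 kHz, 34.1 kHz.
k=4: 38.7 kHz, 44.5 kHz.
Within [10.7 kHz, 34.8 kHz]: 13.3 kHz, 17.9 kHz, 23.7 kHz, 28.3 kHz, 34.1 kHz.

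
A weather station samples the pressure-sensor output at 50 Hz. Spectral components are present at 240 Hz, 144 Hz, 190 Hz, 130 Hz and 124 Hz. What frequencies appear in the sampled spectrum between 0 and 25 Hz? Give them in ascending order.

fs/2 = 25 Hz.
240 Hz mod fs = 40 Hz.
40 Hz > fs/2 = 25 Hz, folds to fs − 40 Hz = 10 Hz.
144 Hz mod fs = 44 Hz.
44 Hz > fs/2 = 25 Hz, folds to fs − 44 Hz = 6 Hz.
190 Hz mod fs = 40 Hz.
40 Hz > fs/2 = 25 Hz, folds to fs − 40 Hz = 10 Hz.
130 Hz mod fs = 30 Hz.
30 Hz > fs/2 = 25 Hz, folds to fs − 30 Hz = 20 Hz.
124 Hz mod fs = 24 Hz.
24 Hz ≤ fs/2 = 25 Hz, appears at 24 Hz.
Distinct values: {6 Hz, 10 Hz, 20 Hz, 24 Hz}.

6 Hz, 10 Hz, 20 Hz, 24 Hz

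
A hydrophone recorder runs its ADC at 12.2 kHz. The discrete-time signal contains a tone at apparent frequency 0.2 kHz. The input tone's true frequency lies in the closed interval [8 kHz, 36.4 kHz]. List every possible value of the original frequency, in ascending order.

Frequencies that alias to 0.2 kHz are k·fs ± 0.2 kHz for integer k ≥ 0.
k=0: 0.2 kHz.
k=1: 12 kHz, 12.4 kHz.
k=2: 24.2 kHz, 24.6 kHz.
k=3: 36.4 kHz, 36.8 kHz.
k=4: 48.6 kHz, 49 kHz.
Within [8 kHz, 36.4 kHz]: 12 kHz, 12.4 kHz, 24.2 kHz, 24.6 kHz, 36.4 kHz.

12 kHz, 12.4 kHz, 24.2 kHz, 24.6 kHz, 36.4 kHz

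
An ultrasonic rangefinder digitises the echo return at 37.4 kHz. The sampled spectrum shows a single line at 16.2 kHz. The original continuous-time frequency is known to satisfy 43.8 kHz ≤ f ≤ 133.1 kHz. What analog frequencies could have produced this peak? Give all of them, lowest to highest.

53.6 kHz, 58.6 kHz, 91 kHz, 96 kHz, 128.4 kHz

Frequencies that alias to 16.2 kHz are k·fs ± 16.2 kHz for integer k ≥ 0.
k=0: 16.2 kHz.
k=1: 21.2 kHz, 53.6 kHz.
k=2: 58.6 kHz, 91 kHz.
k=3: 96 kHz, 128.4 kHz.
k=4: 133.4 kHz, 165.8 kHz.
Within [43.8 kHz, 133.1 kHz]: 53.6 kHz, 58.6 kHz, 91 kHz, 96 kHz, 128.4 kHz.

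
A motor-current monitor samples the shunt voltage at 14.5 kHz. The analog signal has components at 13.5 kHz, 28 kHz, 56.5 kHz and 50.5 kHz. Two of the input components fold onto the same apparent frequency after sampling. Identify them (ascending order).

fs/2 = 7.25 kHz.
13.5 kHz > fs/2 = 7.25 kHz, folds to fs − 13.5 kHz = 1 kHz.
28 kHz mod fs = 13.5 kHz.
13.5 kHz > fs/2 = 7.25 kHz, folds to fs − 13.5 kHz = 1 kHz.
56.5 kHz mod fs = 13 kHz.
13 kHz > fs/2 = 7.25 kHz, folds to fs − 13 kHz = 1.5 kHz.
50.5 kHz mod fs = 7 kHz.
7 kHz ≤ fs/2 = 7.25 kHz, appears at 7 kHz.
13.5 kHz and 28 kHz both map to 1 kHz.

13.5 kHz, 28 kHz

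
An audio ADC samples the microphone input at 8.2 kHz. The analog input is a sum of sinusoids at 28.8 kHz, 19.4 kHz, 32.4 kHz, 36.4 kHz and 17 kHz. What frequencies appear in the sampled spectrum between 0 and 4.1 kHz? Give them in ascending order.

0.4 kHz, 0.6 kHz, 3 kHz, 3.6 kHz, 4 kHz

fs/2 = 4.1 kHz.
28.8 kHz mod fs = 4.2 kHz.
4.2 kHz > fs/2 = 4.1 kHz, folds to fs − 4.2 kHz = 4 kHz.
19.4 kHz mod fs = 3 kHz.
3 kHz ≤ fs/2 = 4.1 kHz, appears at 3 kHz.
32.4 kHz mod fs = 7.8 kHz.
7.8 kHz > fs/2 = 4.1 kHz, folds to fs − 7.8 kHz = 0.4 kHz.
36.4 kHz mod fs = 3.6 kHz.
3.6 kHz ≤ fs/2 = 4.1 kHz, appears at 3.6 kHz.
17 kHz mod fs = 0.6 kHz.
0.6 kHz ≤ fs/2 = 4.1 kHz, appears at 0.6 kHz.
Distinct values: {0.4 kHz, 0.6 kHz, 3 kHz, 3.6 kHz, 4 kHz}.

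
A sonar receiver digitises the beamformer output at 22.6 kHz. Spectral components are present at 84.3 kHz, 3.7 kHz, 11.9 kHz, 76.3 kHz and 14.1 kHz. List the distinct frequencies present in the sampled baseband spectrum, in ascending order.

fs/2 = 11.3 kHz.
84.3 kHz mod fs = 16.5 kHz.
16.5 kHz > fs/2 = 11.3 kHz, folds to fs − 16.5 kHz = 6.1 kHz.
3.7 kHz ≤ fs/2 = 11.3 kHz, passes unchanged.
11.9 kHz > fs/2 = 11.3 kHz, folds to fs − 11.9 kHz = 10.7 kHz.
76.3 kHz mod fs = 8.5 kHz.
8.5 kHz ≤ fs/2 = 11.3 kHz, appears at 8.5 kHz.
14.1 kHz > fs/2 = 11.3 kHz, folds to fs − 14.1 kHz = 8.5 kHz.
Distinct values: {3.7 kHz, 6.1 kHz, 8.5 kHz, 10.7 kHz}.

3.7 kHz, 6.1 kHz, 8.5 kHz, 10.7 kHz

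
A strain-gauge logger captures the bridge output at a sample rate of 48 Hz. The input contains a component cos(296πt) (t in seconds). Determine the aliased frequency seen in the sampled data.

4 Hz

ω = 296π rad/s → f = ω/(2π) = 148 Hz.
148 Hz mod fs = 4 Hz.
4 Hz ≤ fs/2 = 24 Hz, appears at 4 Hz.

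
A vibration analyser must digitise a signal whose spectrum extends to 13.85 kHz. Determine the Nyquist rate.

Nyquist rate = 2 × 13.85 kHz = 27.7 kHz.

27.7 kHz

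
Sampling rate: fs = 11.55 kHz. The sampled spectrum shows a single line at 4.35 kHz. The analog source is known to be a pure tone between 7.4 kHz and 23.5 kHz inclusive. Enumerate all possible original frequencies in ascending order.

15.9 kHz, 18.75 kHz

Frequencies that alias to 4.35 kHz are k·fs ± 4.35 kHz for integer k ≥ 0.
k=0: 4.35 kHz.
k=1: 7.2 kHz, 15.9 kHz.
k=2: 18.75 kHz, 27.45 kHz.
k=3: 30.3 kHz, 39 kHz.
Within [7.4 kHz, 23.5 kHz]: 15.9 kHz, 18.75 kHz.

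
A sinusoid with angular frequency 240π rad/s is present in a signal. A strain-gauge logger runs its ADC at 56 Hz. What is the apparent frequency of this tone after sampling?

ω = 240π rad/s → f = ω/(2π) = 120 Hz.
120 Hz mod fs = 8 Hz.
8 Hz ≤ fs/2 = 28 Hz, appears at 8 Hz.

8 Hz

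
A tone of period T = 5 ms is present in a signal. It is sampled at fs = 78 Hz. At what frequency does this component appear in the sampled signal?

34 Hz

T = 5 ms → f = 1/T = 200 Hz.
200 Hz mod fs = 44 Hz.
44 Hz > fs/2 = 39 Hz, folds to fs − 44 Hz = 34 Hz.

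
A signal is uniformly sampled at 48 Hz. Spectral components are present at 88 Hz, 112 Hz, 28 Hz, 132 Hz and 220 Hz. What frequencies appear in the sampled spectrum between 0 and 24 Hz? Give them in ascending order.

fs/2 = 24 Hz.
88 Hz mod fs = 40 Hz.
40 Hz > fs/2 = 24 Hz, folds to fs − 40 Hz = 8 Hz.
112 Hz mod fs = 16 Hz.
16 Hz ≤ fs/2 = 24 Hz, appears at 16 Hz.
28 Hz > fs/2 = 24 Hz, folds to fs − 28 Hz = 20 Hz.
132 Hz mod fs = 36 Hz.
36 Hz > fs/2 = 24 Hz, folds to fs − 36 Hz = 12 Hz.
220 Hz mod fs = 28 Hz.
28 Hz > fs/2 = 24 Hz, folds to fs − 28 Hz = 20 Hz.
Distinct values: {8 Hz, 12 Hz, 16 Hz, 20 Hz}.

8 Hz, 12 Hz, 16 Hz, 20 Hz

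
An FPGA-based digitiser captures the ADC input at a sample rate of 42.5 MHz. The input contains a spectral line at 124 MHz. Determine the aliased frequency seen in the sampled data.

3.5 MHz

124 MHz mod fs = 39 MHz.
39 MHz > fs/2 = 21.25 MHz, folds to fs − 39 MHz = 3.5 MHz.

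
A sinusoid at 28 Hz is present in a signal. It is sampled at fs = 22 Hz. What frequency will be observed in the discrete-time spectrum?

28 Hz mod fs = 6 Hz.
6 Hz ≤ fs/2 = 11 Hz, appears at 6 Hz.

6 Hz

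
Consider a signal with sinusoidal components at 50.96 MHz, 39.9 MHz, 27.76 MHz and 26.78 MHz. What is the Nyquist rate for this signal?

Highest-frequency component: 50.96 MHz.
Nyquist rate = 2 × 50.96 MHz = 101.92 MHz.

101.92 MHz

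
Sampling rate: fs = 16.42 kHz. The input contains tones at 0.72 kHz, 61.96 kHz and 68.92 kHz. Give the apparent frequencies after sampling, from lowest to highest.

fs/2 = 8.21 kHz.
0.72 kHz ≤ fs/2 = 8.21 kHz, passes unchanged.
61.96 kHz mod fs = 12.7 kHz.
12.7 kHz > fs/2 = 8.21 kHz, folds to fs − 12.7 kHz = 3.72 kHz.
68.92 kHz mod fs = 3.24 kHz.
3.24 kHz ≤ fs/2 = 8.21 kHz, appears at 3.24 kHz.
Distinct values: {0.72 kHz, 3.24 kHz, 3.72 kHz}.

0.72 kHz, 3.24 kHz, 3.72 kHz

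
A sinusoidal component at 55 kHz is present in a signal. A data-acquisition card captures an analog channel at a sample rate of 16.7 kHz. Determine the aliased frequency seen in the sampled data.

55 kHz mod fs = 4.9 kHz.
4.9 kHz ≤ fs/2 = 8.35 kHz, appears at 4.9 kHz.

4.9 kHz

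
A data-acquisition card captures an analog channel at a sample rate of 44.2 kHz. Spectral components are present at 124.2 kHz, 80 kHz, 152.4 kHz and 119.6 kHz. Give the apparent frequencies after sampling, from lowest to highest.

fs/2 = 22.1 kHz.
124.2 kHz mod fs = 35.8 kHz.
35.8 kHz > fs/2 = 22.1 kHz, folds to fs − 35.8 kHz = 8.4 kHz.
80 kHz mod fs = 35.8 kHz.
35.8 kHz > fs/2 = 22.1 kHz, folds to fs − 35.8 kHz = 8.4 kHz.
152.4 kHz mod fs = 19.8 kHz.
19.8 kHz ≤ fs/2 = 22.1 kHz, appears at 19.8 kHz.
119.6 kHz mod fs = 31.2 kHz.
31.2 kHz > fs/2 = 22.1 kHz, folds to fs − 31.2 kHz = 13 kHz.
Distinct values: {8.4 kHz, 13 kHz, 19.8 kHz}.

8.4 kHz, 13 kHz, 19.8 kHz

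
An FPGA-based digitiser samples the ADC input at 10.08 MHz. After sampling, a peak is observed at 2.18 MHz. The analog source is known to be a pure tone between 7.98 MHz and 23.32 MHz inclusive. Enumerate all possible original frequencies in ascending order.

12.26 MHz, 17.98 MHz, 22.34 MHz

Frequencies that alias to 2.18 MHz are k·fs ± 2.18 MHz for integer k ≥ 0.
k=0: 2.18 MHz.
k=1: 7.9 MHz, 12.26 MHz.
k=2: 17.98 MHz, 22.34 MHz.
k=3: 28.06 MHz, 32.42 MHz.
Within [7.98 MHz, 23.32 MHz]: 12.26 MHz, 17.98 MHz, 22.34 MHz.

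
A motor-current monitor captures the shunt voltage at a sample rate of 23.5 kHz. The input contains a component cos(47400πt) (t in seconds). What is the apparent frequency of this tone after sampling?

0.2 kHz

ω = 47400π rad/s → f = ω/(2π) = 23700 Hz = 23.7 kHz.
23.7 kHz mod fs = 0.2 kHz.
0.2 kHz ≤ fs/2 = 11.75 kHz, appears at 0.2 kHz.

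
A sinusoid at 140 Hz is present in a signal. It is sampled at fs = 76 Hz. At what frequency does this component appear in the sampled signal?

12 Hz

140 Hz mod fs = 64 Hz.
64 Hz > fs/2 = 38 Hz, folds to fs − 64 Hz = 12 Hz.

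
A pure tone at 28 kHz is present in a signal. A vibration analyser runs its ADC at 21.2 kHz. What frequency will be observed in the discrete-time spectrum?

6.8 kHz

28 kHz mod fs = 6.8 kHz.
6.8 kHz ≤ fs/2 = 10.6 kHz, appears at 6.8 kHz.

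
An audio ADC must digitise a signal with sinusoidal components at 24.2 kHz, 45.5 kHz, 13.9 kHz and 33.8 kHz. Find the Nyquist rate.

91 kHz

Highest-frequency component: 45.5 kHz.
Nyquist rate = 2 × 45.5 kHz = 91 kHz.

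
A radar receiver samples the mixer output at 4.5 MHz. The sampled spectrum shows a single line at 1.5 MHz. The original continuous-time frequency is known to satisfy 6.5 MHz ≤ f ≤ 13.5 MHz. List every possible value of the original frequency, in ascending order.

Frequencies that alias to 1.5 MHz are k·fs ± 1.5 MHz for integer k ≥ 0.
k=0: 1.5 MHz.
k=1: 3 MHz, 6 MHz.
k=2: 7.5 MHz, 10.5 MHz.
k=3: 12 MHz, 15 MHz.
k=4: 16.5 MHz, 19.5 MHz.
Within [6.5 MHz, 13.5 MHz]: 7.5 MHz, 10.5 MHz, 12 MHz.

7.5 MHz, 10.5 MHz, 12 MHz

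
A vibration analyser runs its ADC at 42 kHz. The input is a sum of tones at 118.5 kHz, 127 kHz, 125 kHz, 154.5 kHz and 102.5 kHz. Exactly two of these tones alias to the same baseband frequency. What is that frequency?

1 kHz

fs/2 = 21 kHz.
118.5 kHz mod fs = 34.5 kHz.
34.5 kHz > fs/2 = 21 kHz, folds to fs − 34.5 kHz = 7.5 kHz.
127 kHz mod fs = 1 kHz.
1 kHz ≤ fs/2 = 21 kHz, appears at 1 kHz.
125 kHz mod fs = 41 kHz.
41 kHz > fs/2 = 21 kHz, folds to fs − 41 kHz = 1 kHz.
154.5 kHz mod fs = 28.5 kHz.
28.5 kHz > fs/2 = 21 kHz, folds to fs − 28.5 kHz = 13.5 kHz.
102.5 kHz mod fs = 18.5 kHz.
18.5 kHz ≤ fs/2 = 21 kHz, appears at 18.5 kHz.
125 kHz and 127 kHz both map to 1 kHz.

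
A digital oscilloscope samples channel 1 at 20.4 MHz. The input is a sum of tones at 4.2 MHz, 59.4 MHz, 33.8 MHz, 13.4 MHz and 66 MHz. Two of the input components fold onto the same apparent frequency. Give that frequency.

7 MHz

fs/2 = 10.2 MHz.
4.2 MHz ≤ fs/2 = 10.2 MHz, passes unchanged.
59.4 MHz mod fs = 18.6 MHz.
18.6 MHz > fs/2 = 10.2 MHz, folds to fs − 18.6 MHz = 1.8 MHz.
33.8 MHz mod fs = 13.4 MHz.
13.4 MHz > fs/2 = 10.2 MHz, folds to fs − 13.4 MHz = 7 MHz.
13.4 MHz > fs/2 = 10.2 MHz, folds to fs − 13.4 MHz = 7 MHz.
66 MHz mod fs = 4.8 MHz.
4.8 MHz ≤ fs/2 = 10.2 MHz, appears at 4.8 MHz.
13.4 MHz and 33.8 MHz both map to 7 MHz.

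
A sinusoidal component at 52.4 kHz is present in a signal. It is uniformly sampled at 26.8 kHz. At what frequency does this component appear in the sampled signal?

52.4 kHz mod fs = 25.6 kHz.
25.6 kHz > fs/2 = 13.4 kHz, folds to fs − 25.6 kHz = 1.2 kHz.

1.2 kHz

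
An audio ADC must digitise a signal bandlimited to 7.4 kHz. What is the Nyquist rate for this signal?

Nyquist rate = 2 × 7.4 kHz = 14.8 kHz.

14.8 kHz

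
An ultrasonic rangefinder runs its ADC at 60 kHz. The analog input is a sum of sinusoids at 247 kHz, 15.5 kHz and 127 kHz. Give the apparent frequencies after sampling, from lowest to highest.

fs/2 = 30 kHz.
247 kHz mod fs = 7 kHz.
7 kHz ≤ fs/2 = 30 kHz, appears at 7 kHz.
15.5 kHz ≤ fs/2 = 30 kHz, passes unchanged.
127 kHz mod fs = 7 kHz.
7 kHz ≤ fs/2 = 30 kHz, appears at 7 kHz.
Distinct values: {7 kHz, 15.5 kHz}.

7 kHz, 15.5 kHz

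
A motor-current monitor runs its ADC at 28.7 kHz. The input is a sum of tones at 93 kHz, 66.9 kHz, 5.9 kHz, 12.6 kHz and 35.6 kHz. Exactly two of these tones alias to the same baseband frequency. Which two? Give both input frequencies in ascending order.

fs/2 = 14.35 kHz.
93 kHz mod fs = 6.9 kHz.
6.9 kHz ≤ fs/2 = 14.35 kHz, appears at 6.9 kHz.
66.9 kHz mod fs = 9.5 kHz.
9.5 kHz ≤ fs/2 = 14.35 kHz, appears at 9.5 kHz.
5.9 kHz ≤ fs/2 = 14.35 kHz, passes unchanged.
12.6 kHz ≤ fs/2 = 14.35 kHz, passes unchanged.
35.6 kHz mod fs = 6.9 kHz.
6.9 kHz ≤ fs/2 = 14.35 kHz, appears at 6.9 kHz.
35.6 kHz and 93 kHz both map to 6.9 kHz.

35.6 kHz, 93 kHz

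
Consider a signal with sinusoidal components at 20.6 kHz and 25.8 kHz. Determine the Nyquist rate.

Highest-frequency component: 25.8 kHz.
Nyquist rate = 2 × 25.8 kHz = 51.6 kHz.

51.6 kHz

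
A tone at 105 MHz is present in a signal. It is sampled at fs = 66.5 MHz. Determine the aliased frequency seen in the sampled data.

28 MHz

105 MHz mod fs = 38.5 MHz.
38.5 MHz > fs/2 = 33.25 MHz, folds to fs − 38.5 MHz = 28 MHz.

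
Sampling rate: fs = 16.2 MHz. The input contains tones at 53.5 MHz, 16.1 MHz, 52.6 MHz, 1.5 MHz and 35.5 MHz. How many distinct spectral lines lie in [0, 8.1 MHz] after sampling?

fs/2 = 8.1 MHz.
53.5 MHz mod fs = 4.9 MHz.
4.9 MHz ≤ fs/2 = 8.1 MHz, appears at 4.9 MHz.
16.1 MHz > fs/2 = 8.1 MHz, folds to fs − 16.1 MHz = 0.1 MHz.
52.6 MHz mod fs = 4 MHz.
4 MHz ≤ fs/2 = 8.1 MHz, appears at 4 MHz.
1.5 MHz ≤ fs/2 = 8.1 MHz, passes unchanged.
35.5 MHz mod fs = 3.1 MHz.
3.1 MHz ≤ fs/2 = 8.1 MHz, appears at 3.1 MHz.
Distinct values: {0.1 MHz, 1.5 MHz, 3.1 MHz, 4 MHz, 4.9 MHz} → 5.

5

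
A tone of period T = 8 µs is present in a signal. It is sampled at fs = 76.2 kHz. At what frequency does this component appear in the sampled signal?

27.4 kHz

T = 8 µs → f = 1/T = 125 kHz.
125 kHz mod fs = 48.8 kHz.
48.8 kHz > fs/2 = 38.1 kHz, folds to fs − 48.8 kHz = 27.4 kHz.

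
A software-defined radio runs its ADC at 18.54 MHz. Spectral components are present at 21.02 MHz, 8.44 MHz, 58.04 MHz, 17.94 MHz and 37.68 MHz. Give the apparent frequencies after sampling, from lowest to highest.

0.6 MHz, 2.42 MHz, 2.48 MHz, 8.44 MHz

fs/2 = 9.27 MHz.
21.02 MHz mod fs = 2.48 MHz.
2.48 MHz ≤ fs/2 = 9.27 MHz, appears at 2.48 MHz.
8.44 MHz ≤ fs/2 = 9.27 MHz, passes unchanged.
58.04 MHz mod fs = 2.42 MHz.
2.42 MHz ≤ fs/2 = 9.27 MHz, appears at 2.42 MHz.
17.94 MHz > fs/2 = 9.27 MHz, folds to fs − 17.94 MHz = 0.6 MHz.
37.68 MHz mod fs = 0.6 MHz.
0.6 MHz ≤ fs/2 = 9.27 MHz, appears at 0.6 MHz.
Distinct values: {0.6 MHz, 2.42 MHz, 2.48 MHz, 8.44 MHz}.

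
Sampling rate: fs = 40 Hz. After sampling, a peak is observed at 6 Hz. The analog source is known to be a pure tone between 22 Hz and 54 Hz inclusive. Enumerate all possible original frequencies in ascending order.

34 Hz, 46 Hz

Frequencies that alias to 6 Hz are k·fs ± 6 Hz for integer k ≥ 0.
k=0: 6 Hz.
k=1: 34 Hz, 46 Hz.
k=2: 74 Hz, 86 Hz.
Within [22 Hz, 54 Hz]: 34 Hz, 46 Hz.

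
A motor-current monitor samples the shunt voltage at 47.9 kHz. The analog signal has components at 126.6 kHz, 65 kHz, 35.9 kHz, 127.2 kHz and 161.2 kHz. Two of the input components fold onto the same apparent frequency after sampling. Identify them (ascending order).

65 kHz, 126.6 kHz

fs/2 = 23.95 kHz.
126.6 kHz mod fs = 30.8 kHz.
30.8 kHz > fs/2 = 23.95 kHz, folds to fs − 30.8 kHz = 17.1 kHz.
65 kHz mod fs = 17.1 kHz.
17.1 kHz ≤ fs/2 = 23.95 kHz, appears at 17.1 kHz.
35.9 kHz > fs/2 = 23.95 kHz, folds to fs − 35.9 kHz = 12 kHz.
127.2 kHz mod fs = 31.4 kHz.
31.4 kHz > fs/2 = 23.95 kHz, folds to fs − 31.4 kHz = 16.5 kHz.
161.2 kHz mod fs = 17.5 kHz.
17.5 kHz ≤ fs/2 = 23.95 kHz, appears at 17.5 kHz.
65 kHz and 126.6 kHz both map to 17.1 kHz.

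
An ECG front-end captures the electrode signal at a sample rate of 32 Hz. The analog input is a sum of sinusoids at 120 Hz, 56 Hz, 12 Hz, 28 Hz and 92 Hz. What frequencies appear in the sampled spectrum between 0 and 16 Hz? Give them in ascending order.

fs/2 = 16 Hz.
120 Hz mod fs = 24 Hz.
24 Hz > fs/2 = 16 Hz, folds to fs − 24 Hz = 8 Hz.
56 Hz mod fs = 24 Hz.
24 Hz > fs/2 = 16 Hz, folds to fs − 24 Hz = 8 Hz.
12 Hz ≤ fs/2 = 16 Hz, passes unchanged.
28 Hz > fs/2 = 16 Hz, folds to fs − 28 Hz = 4 Hz.
92 Hz mod fs = 28 Hz.
28 Hz > fs/2 = 16 Hz, folds to fs − 28 Hz = 4 Hz.
Distinct values: {4 Hz, 8 Hz, 12 Hz}.

4 Hz, 8 Hz, 12 Hz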